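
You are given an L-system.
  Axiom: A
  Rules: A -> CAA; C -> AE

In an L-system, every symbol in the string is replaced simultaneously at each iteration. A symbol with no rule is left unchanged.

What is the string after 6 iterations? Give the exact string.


Step 0: A
Step 1: CAA
Step 2: AECAACAA
Step 3: CAAEAECAACAAAECAACAA
Step 4: AECAACAAECAAEAECAACAAAECAACAACAAEAECAACAAAECAACAA
Step 5: CAAEAECAACAAAECAACAAEAECAACAAECAAEAECAACAAAECAACAACAAEAECAACAAAECAACAAAECAACAAECAAEAECAACAAAECAACAACAAEAECAACAAAECAACAA
Step 6: AECAACAAECAAEAECAACAAAECAACAACAAEAECAACAAAECAACAAECAAEAECAACAAAECAACAAEAECAACAAECAAEAECAACAAAECAACAACAAEAECAACAAAECAACAAAECAACAAECAAEAECAACAAAECAACAACAAEAECAACAAAECAACAACAAEAECAACAAAECAACAAEAECAACAAECAAEAECAACAAAECAACAACAAEAECAACAAAECAACAAAECAACAAECAAEAECAACAAAECAACAACAAEAECAACAAAECAACAA

Answer: AECAACAAECAAEAECAACAAAECAACAACAAEAECAACAAAECAACAAECAAEAECAACAAAECAACAAEAECAACAAECAAEAECAACAAAECAACAACAAEAECAACAAAECAACAAAECAACAAECAAEAECAACAAAECAACAACAAEAECAACAAAECAACAACAAEAECAACAAAECAACAAEAECAACAAECAAEAECAACAAAECAACAACAAEAECAACAAAECAACAAAECAACAAECAAEAECAACAAAECAACAACAAEAECAACAAAECAACAA


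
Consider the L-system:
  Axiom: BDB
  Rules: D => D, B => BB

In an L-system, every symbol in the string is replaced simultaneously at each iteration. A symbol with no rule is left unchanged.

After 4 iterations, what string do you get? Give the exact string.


Answer: BBBBBBBBBBBBBBBBDBBBBBBBBBBBBBBBB

Derivation:
Step 0: BDB
Step 1: BBDBB
Step 2: BBBBDBBBB
Step 3: BBBBBBBBDBBBBBBBB
Step 4: BBBBBBBBBBBBBBBBDBBBBBBBBBBBBBBBB


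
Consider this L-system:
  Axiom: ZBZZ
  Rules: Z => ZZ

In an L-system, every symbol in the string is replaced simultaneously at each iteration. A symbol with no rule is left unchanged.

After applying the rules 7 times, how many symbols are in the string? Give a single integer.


Step 0: length = 4
Step 1: length = 7
Step 2: length = 13
Step 3: length = 25
Step 4: length = 49
Step 5: length = 97
Step 6: length = 193
Step 7: length = 385

Answer: 385


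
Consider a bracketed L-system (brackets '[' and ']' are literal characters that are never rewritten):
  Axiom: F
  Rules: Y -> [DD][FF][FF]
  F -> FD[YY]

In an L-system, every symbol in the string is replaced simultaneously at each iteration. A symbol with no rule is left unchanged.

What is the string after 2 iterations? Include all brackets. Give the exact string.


Answer: FD[YY]D[[DD][FF][FF][DD][FF][FF]]

Derivation:
Step 0: F
Step 1: FD[YY]
Step 2: FD[YY]D[[DD][FF][FF][DD][FF][FF]]


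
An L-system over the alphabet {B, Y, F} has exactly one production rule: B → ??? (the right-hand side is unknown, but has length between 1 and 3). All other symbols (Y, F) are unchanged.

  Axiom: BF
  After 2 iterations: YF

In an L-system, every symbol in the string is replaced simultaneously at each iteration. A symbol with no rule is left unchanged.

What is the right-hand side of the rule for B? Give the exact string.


Trying B → Y:
  Step 0: BF
  Step 1: YF
  Step 2: YF
Matches the given result.

Answer: Y


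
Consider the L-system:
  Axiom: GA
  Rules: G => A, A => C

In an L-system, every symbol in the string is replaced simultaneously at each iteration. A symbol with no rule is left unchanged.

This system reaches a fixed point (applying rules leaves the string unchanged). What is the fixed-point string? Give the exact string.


Step 0: GA
Step 1: AC
Step 2: CC
Step 3: CC  (unchanged — fixed point at step 2)

Answer: CC


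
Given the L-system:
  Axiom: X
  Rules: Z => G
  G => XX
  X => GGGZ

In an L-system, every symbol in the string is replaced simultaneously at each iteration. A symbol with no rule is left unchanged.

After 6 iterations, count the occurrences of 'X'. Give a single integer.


Answer: 220

Derivation:
Step 0: X  (1 'X')
Step 1: GGGZ  (0 'X')
Step 2: XXXXXXG  (6 'X')
Step 3: GGGZGGGZGGGZGGGZGGGZGGGZXX  (2 'X')
Step 4: XXXXXXGXXXXXXGXXXXXXGXXXXXXGXXXXXXGXXXXXXGGGGZGGGZ  (36 'X')
Step 5: GGGZGGGZGGGZGGGZGGGZGGGZXXGGGZGGGZGGGZGGGZGGGZGGGZXXGGGZGGGZGGGZGGGZGGGZGGGZXXGGGZGGGZGGGZGGGZGGGZGGGZXXGGGZGGGZGGGZGGGZGGGZGGGZXXGGGZGGGZGGGZGGGZGGGZGGGZXXXXXXXXGXXXXXXG  (24 'X')
Step 6: XXXXXXGXXXXXXGXXXXXXGXXXXXXGXXXXXXGXXXXXXGGGGZGGGZXXXXXXGXXXXXXGXXXXXXGXXXXXXGXXXXXXGXXXXXXGGGGZGGGZXXXXXXGXXXXXXGXXXXXXGXXXXXXGXXXXXXGXXXXXXGGGGZGGGZXXXXXXGXXXXXXGXXXXXXGXXXXXXGXXXXXXGXXXXXXGGGGZGGGZXXXXXXGXXXXXXGXXXXXXGXXXXXXGXXXXXXGXXXXXXGGGGZGGGZXXXXXXGXXXXXXGXXXXXXGXXXXXXGXXXXXXGXXXXXXGGGGZGGGZGGGZGGGZGGGZGGGZGGGZGGGZXXGGGZGGGZGGGZGGGZGGGZGGGZXX  (220 'X')


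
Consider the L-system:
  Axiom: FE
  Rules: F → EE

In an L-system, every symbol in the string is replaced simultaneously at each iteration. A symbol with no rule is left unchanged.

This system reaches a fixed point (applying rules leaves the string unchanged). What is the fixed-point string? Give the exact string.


Answer: EEE

Derivation:
Step 0: FE
Step 1: EEE
Step 2: EEE  (unchanged — fixed point at step 1)


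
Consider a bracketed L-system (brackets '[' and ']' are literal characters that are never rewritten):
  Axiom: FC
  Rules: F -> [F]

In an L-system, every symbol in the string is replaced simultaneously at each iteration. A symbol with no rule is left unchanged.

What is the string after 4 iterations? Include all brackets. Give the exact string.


Step 0: FC
Step 1: [F]C
Step 2: [[F]]C
Step 3: [[[F]]]C
Step 4: [[[[F]]]]C

Answer: [[[[F]]]]C


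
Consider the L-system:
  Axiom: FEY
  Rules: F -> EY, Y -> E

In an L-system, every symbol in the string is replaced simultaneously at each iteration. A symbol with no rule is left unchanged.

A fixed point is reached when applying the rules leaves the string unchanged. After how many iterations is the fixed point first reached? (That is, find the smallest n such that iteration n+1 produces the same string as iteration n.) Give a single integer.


Step 0: FEY
Step 1: EYEE
Step 2: EEEE
Step 3: EEEE  (unchanged — fixed point at step 2)

Answer: 2


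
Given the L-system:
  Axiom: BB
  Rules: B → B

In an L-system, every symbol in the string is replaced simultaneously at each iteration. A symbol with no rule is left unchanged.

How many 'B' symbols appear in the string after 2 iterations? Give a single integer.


Answer: 2

Derivation:
Step 0: BB  (2 'B')
Step 1: BB  (2 'B')
Step 2: BB  (2 'B')


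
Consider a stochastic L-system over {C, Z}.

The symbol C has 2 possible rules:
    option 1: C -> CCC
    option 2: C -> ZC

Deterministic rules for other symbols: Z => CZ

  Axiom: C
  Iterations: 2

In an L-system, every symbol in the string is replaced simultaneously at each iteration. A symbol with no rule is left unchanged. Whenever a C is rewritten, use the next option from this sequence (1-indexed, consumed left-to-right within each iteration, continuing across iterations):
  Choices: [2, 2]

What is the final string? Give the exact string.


Step 0: C
Step 1: ZC  (used choices [2])
Step 2: CZZC  (used choices [2])

Answer: CZZC


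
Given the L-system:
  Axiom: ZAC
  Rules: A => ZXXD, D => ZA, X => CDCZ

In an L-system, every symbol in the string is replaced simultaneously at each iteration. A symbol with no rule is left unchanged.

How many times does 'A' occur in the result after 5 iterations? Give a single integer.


Answer: 4

Derivation:
Step 0: ZAC  (1 'A')
Step 1: ZZXXDC  (0 'A')
Step 2: ZZCDCZCDCZZAC  (1 'A')
Step 3: ZZCZACZCZACZZZXXDC  (2 'A')
Step 4: ZZCZZXXDCZCZZXXDCZZZCDCZCDCZZAC  (1 'A')
Step 5: ZZCZZCDCZCDCZZACZCZZCDCZCDCZZACZZZCZACZCZACZZZXXDC  (4 'A')


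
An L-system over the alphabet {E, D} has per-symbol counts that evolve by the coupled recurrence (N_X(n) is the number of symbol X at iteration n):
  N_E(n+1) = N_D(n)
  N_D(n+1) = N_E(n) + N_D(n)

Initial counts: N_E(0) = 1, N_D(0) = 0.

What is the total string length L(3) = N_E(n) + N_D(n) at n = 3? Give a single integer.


Step 0: N_E=1, N_D=0, L=1
Step 1: N_E=0, N_D=1, L=1
Step 2: N_E=1, N_D=1, L=2
Step 3: N_E=1, N_D=2, L=3

Answer: 3


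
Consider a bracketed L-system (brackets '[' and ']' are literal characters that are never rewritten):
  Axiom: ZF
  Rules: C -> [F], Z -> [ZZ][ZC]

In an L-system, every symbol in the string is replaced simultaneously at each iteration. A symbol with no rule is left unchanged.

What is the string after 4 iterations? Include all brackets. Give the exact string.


Answer: [[[[ZZ][ZC][ZZ][ZC]][[ZZ][ZC][F]][[ZZ][ZC][ZZ][ZC]][[ZZ][ZC][F]]][[[ZZ][ZC][ZZ][ZC]][[ZZ][ZC][F]][F]][[[ZZ][ZC][ZZ][ZC]][[ZZ][ZC][F]][[ZZ][ZC][ZZ][ZC]][[ZZ][ZC][F]]][[[ZZ][ZC][ZZ][ZC]][[ZZ][ZC][F]][F]]][[[[ZZ][ZC][ZZ][ZC]][[ZZ][ZC][F]][[ZZ][ZC][ZZ][ZC]][[ZZ][ZC][F]]][[[ZZ][ZC][ZZ][ZC]][[ZZ][ZC][F]][F]][F]]F

Derivation:
Step 0: ZF
Step 1: [ZZ][ZC]F
Step 2: [[ZZ][ZC][ZZ][ZC]][[ZZ][ZC][F]]F
Step 3: [[[ZZ][ZC][ZZ][ZC]][[ZZ][ZC][F]][[ZZ][ZC][ZZ][ZC]][[ZZ][ZC][F]]][[[ZZ][ZC][ZZ][ZC]][[ZZ][ZC][F]][F]]F
Step 4: [[[[ZZ][ZC][ZZ][ZC]][[ZZ][ZC][F]][[ZZ][ZC][ZZ][ZC]][[ZZ][ZC][F]]][[[ZZ][ZC][ZZ][ZC]][[ZZ][ZC][F]][F]][[[ZZ][ZC][ZZ][ZC]][[ZZ][ZC][F]][[ZZ][ZC][ZZ][ZC]][[ZZ][ZC][F]]][[[ZZ][ZC][ZZ][ZC]][[ZZ][ZC][F]][F]]][[[[ZZ][ZC][ZZ][ZC]][[ZZ][ZC][F]][[ZZ][ZC][ZZ][ZC]][[ZZ][ZC][F]]][[[ZZ][ZC][ZZ][ZC]][[ZZ][ZC][F]][F]][F]]F


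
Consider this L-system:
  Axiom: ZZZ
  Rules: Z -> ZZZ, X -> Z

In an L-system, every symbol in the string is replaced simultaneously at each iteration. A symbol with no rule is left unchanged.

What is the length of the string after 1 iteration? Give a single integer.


Step 0: length = 3
Step 1: length = 9

Answer: 9


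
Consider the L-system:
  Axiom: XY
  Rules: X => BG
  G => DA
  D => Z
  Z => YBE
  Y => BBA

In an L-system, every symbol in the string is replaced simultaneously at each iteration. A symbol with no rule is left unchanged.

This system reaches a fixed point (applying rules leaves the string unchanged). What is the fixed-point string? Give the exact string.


Step 0: XY
Step 1: BGBBA
Step 2: BDABBA
Step 3: BZABBA
Step 4: BYBEABBA
Step 5: BBBABEABBA
Step 6: BBBABEABBA  (unchanged — fixed point at step 5)

Answer: BBBABEABBA


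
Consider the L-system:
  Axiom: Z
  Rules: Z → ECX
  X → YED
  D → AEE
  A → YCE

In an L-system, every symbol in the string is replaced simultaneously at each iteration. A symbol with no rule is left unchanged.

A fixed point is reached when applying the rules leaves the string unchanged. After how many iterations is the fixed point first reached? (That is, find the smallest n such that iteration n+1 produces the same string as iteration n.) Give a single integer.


Step 0: Z
Step 1: ECX
Step 2: ECYED
Step 3: ECYEAEE
Step 4: ECYEYCEEE
Step 5: ECYEYCEEE  (unchanged — fixed point at step 4)

Answer: 4


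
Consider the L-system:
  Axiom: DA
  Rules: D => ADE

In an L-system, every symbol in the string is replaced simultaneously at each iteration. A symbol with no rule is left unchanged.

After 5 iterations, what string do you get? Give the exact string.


Answer: AAAAADEEEEEA

Derivation:
Step 0: DA
Step 1: ADEA
Step 2: AADEEA
Step 3: AAADEEEA
Step 4: AAAADEEEEA
Step 5: AAAAADEEEEEA


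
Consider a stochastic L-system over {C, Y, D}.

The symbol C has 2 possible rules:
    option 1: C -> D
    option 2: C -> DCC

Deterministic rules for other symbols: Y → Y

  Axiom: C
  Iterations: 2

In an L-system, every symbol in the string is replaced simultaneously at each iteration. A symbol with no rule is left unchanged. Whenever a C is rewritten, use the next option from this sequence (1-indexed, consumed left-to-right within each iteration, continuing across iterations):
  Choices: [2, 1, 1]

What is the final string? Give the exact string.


Answer: DDD

Derivation:
Step 0: C
Step 1: DCC  (used choices [2])
Step 2: DDD  (used choices [1, 1])


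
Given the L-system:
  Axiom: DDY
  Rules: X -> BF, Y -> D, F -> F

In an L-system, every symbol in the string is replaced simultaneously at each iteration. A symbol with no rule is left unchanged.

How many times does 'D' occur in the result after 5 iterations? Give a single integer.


Step 0: DDY  (2 'D')
Step 1: DDD  (3 'D')
Step 2: DDD  (3 'D')
Step 3: DDD  (3 'D')
Step 4: DDD  (3 'D')
Step 5: DDD  (3 'D')

Answer: 3


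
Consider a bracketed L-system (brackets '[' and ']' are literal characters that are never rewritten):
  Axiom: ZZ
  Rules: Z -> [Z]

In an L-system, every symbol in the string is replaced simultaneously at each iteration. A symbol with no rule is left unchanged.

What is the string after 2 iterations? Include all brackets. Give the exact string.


Answer: [[Z]][[Z]]

Derivation:
Step 0: ZZ
Step 1: [Z][Z]
Step 2: [[Z]][[Z]]


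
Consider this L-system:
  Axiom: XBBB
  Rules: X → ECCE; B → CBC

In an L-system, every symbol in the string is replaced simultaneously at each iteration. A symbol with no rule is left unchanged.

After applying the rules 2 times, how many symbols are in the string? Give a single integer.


Answer: 19

Derivation:
Step 0: length = 4
Step 1: length = 13
Step 2: length = 19


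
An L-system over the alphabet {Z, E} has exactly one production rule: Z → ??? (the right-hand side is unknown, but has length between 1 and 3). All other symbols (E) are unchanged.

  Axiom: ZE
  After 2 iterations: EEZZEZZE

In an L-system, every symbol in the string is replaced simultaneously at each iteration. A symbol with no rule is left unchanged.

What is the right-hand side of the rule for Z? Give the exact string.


Trying Z → EZZ:
  Step 0: ZE
  Step 1: EZZE
  Step 2: EEZZEZZE
Matches the given result.

Answer: EZZ


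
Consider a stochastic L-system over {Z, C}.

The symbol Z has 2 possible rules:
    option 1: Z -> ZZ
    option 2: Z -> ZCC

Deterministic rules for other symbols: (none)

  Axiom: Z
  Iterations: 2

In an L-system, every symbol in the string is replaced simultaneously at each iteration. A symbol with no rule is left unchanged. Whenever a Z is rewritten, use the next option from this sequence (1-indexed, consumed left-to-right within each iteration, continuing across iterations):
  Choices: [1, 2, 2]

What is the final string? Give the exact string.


Answer: ZCCZCC

Derivation:
Step 0: Z
Step 1: ZZ  (used choices [1])
Step 2: ZCCZCC  (used choices [2, 2])


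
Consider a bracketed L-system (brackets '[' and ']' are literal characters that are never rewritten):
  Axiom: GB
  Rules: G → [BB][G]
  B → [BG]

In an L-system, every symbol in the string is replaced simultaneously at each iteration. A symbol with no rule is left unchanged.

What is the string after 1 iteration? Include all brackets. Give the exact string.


Answer: [BB][G][BG]

Derivation:
Step 0: GB
Step 1: [BB][G][BG]


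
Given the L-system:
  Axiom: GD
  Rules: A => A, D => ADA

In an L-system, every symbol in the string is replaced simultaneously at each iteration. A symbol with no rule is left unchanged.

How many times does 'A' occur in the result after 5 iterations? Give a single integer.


Answer: 10

Derivation:
Step 0: GD  (0 'A')
Step 1: GADA  (2 'A')
Step 2: GAADAA  (4 'A')
Step 3: GAAADAAA  (6 'A')
Step 4: GAAAADAAAA  (8 'A')
Step 5: GAAAAADAAAAA  (10 'A')


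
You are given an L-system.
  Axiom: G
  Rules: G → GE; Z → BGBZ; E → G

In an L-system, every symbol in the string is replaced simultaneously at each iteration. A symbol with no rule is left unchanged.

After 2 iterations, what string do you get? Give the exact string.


Answer: GEG

Derivation:
Step 0: G
Step 1: GE
Step 2: GEG


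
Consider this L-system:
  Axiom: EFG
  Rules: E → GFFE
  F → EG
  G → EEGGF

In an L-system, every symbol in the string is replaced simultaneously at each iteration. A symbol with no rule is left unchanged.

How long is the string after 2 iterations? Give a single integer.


Answer: 42

Derivation:
Step 0: length = 3
Step 1: length = 11
Step 2: length = 42


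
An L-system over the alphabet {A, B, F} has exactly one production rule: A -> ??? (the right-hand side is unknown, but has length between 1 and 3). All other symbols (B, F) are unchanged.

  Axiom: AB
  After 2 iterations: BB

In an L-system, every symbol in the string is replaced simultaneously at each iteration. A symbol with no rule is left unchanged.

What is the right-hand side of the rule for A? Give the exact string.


Answer: B

Derivation:
Trying A -> B:
  Step 0: AB
  Step 1: BB
  Step 2: BB
Matches the given result.


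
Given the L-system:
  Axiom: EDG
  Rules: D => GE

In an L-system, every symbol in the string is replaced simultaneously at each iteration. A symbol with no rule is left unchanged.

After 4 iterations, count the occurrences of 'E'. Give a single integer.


Step 0: EDG  (1 'E')
Step 1: EGEG  (2 'E')
Step 2: EGEG  (2 'E')
Step 3: EGEG  (2 'E')
Step 4: EGEG  (2 'E')

Answer: 2


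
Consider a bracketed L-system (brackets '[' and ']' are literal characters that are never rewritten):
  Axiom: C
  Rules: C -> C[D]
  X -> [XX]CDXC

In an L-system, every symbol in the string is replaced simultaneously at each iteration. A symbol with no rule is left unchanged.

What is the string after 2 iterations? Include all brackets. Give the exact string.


Step 0: C
Step 1: C[D]
Step 2: C[D][D]

Answer: C[D][D]


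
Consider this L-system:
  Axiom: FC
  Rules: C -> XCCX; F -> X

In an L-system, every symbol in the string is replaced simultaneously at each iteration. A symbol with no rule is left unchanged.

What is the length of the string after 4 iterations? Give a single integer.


Answer: 47

Derivation:
Step 0: length = 2
Step 1: length = 5
Step 2: length = 11
Step 3: length = 23
Step 4: length = 47


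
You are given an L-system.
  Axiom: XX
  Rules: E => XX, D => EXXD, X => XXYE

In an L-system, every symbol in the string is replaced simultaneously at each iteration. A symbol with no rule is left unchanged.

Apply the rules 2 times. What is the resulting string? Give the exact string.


Answer: XXYEXXYEYXXXXYEXXYEYXX

Derivation:
Step 0: XX
Step 1: XXYEXXYE
Step 2: XXYEXXYEYXXXXYEXXYEYXX


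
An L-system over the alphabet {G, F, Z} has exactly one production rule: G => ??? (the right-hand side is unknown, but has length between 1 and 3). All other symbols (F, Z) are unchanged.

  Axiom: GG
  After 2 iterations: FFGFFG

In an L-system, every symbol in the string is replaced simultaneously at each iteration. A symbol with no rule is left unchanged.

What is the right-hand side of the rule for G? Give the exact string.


Trying G => FG:
  Step 0: GG
  Step 1: FGFG
  Step 2: FFGFFG
Matches the given result.

Answer: FG


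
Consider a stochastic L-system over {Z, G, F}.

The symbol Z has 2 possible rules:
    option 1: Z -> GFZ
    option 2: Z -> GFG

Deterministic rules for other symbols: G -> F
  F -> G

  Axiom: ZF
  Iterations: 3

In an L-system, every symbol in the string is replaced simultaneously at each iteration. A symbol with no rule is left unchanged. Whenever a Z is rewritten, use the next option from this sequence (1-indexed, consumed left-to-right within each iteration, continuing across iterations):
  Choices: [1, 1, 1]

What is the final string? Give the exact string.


Step 0: ZF
Step 1: GFZG  (used choices [1])
Step 2: FGGFZF  (used choices [1])
Step 3: GFFGGFZG  (used choices [1])

Answer: GFFGGFZG


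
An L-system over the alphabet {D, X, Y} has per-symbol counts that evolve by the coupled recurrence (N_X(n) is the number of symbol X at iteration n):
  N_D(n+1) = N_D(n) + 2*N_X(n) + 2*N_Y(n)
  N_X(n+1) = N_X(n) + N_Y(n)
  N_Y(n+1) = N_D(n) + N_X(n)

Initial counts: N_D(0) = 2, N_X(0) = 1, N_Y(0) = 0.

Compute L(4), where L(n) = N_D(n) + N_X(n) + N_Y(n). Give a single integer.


Step 0: N_D=2, N_X=1, N_Y=0, L=3
Step 1: N_D=4, N_X=1, N_Y=3, L=8
Step 2: N_D=12, N_X=4, N_Y=5, L=21
Step 3: N_D=30, N_X=9, N_Y=16, L=55
Step 4: N_D=80, N_X=25, N_Y=39, L=144

Answer: 144


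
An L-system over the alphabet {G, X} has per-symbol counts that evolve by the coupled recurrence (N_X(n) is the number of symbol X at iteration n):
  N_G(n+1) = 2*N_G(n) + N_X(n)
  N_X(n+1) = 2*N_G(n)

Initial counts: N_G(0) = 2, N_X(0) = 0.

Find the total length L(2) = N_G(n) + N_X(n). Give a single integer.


Step 0: N_G=2, N_X=0, L=2
Step 1: N_G=4, N_X=4, L=8
Step 2: N_G=12, N_X=8, L=20

Answer: 20


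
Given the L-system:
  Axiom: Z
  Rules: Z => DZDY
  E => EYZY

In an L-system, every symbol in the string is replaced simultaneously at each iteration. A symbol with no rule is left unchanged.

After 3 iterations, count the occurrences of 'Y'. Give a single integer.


Answer: 3

Derivation:
Step 0: Z  (0 'Y')
Step 1: DZDY  (1 'Y')
Step 2: DDZDYDY  (2 'Y')
Step 3: DDDZDYDYDY  (3 'Y')


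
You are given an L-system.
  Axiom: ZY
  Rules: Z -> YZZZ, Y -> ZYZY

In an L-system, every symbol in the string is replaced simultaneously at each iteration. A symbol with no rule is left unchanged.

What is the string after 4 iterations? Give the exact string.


Answer: ZYZYYZZZYZZZYZZZYZZZZYZYYZZZZYZYZYZYYZZZYZZZYZZZYZZZZYZYYZZZZYZYYZZZZYZYYZZZZYZYZYZYYZZZYZZZYZZZZYZYYZZZYZZZYZZZZYZYYZZZYZZZYZZZYZZZZYZYYZZZZYZYZYZYYZZZYZZZYZZZZYZYYZZZYZZZYZZZZYZYYZZZYZZZYZZZYZZZZYZYYZZZZYZYZYZYYZZZYZZZYZZZZYZYYZZZYZZZYZZZZYZYYZZZYZZZYZZZYZZZZYZYYZZZZYZYZYZYYZZZYZZZYZZZZYZYYZZZYZZZYZZZZYZYYZZZYZZZYZZZZYZYYZZZYZZZYZZZYZZZZYZYYZZZZYZYZYZYYZZZYZZZYZZZYZZZZYZYYZZZZYZYYZZZZYZYYZZZZYZYZYZYYZZZYZZZYZZZZYZYYZZZYZZZYZZZZYZYYZZZYZZZYZZZZYZYYZZZYZZZYZZZYZZZZYZYYZZZZYZYZYZYYZZZYZZZYZZZYZZZZYZYYZZZZYZY

Derivation:
Step 0: ZY
Step 1: YZZZZYZY
Step 2: ZYZYYZZZYZZZYZZZYZZZZYZYYZZZZYZY
Step 3: YZZZZYZYYZZZZYZYZYZYYZZZYZZZYZZZZYZYYZZZYZZZYZZZZYZYYZZZYZZZYZZZZYZYYZZZYZZZYZZZYZZZZYZYYZZZZYZYZYZYYZZZYZZZYZZZYZZZZYZYYZZZZYZY
Step 4: ZYZYYZZZYZZZYZZZYZZZZYZYYZZZZYZYZYZYYZZZYZZZYZZZYZZZZYZYYZZZZYZYYZZZZYZYYZZZZYZYZYZYYZZZYZZZYZZZZYZYYZZZYZZZYZZZZYZYYZZZYZZZYZZZYZZZZYZYYZZZZYZYZYZYYZZZYZZZYZZZZYZYYZZZYZZZYZZZZYZYYZZZYZZZYZZZYZZZZYZYYZZZZYZYZYZYYZZZYZZZYZZZZYZYYZZZYZZZYZZZZYZYYZZZYZZZYZZZYZZZZYZYYZZZZYZYZYZYYZZZYZZZYZZZZYZYYZZZYZZZYZZZZYZYYZZZYZZZYZZZZYZYYZZZYZZZYZZZYZZZZYZYYZZZZYZYZYZYYZZZYZZZYZZZYZZZZYZYYZZZZYZYYZZZZYZYYZZZZYZYZYZYYZZZYZZZYZZZZYZYYZZZYZZZYZZZZYZYYZZZYZZZYZZZZYZYYZZZYZZZYZZZYZZZZYZYYZZZZYZYZYZYYZZZYZZZYZZZYZZZZYZYYZZZZYZY


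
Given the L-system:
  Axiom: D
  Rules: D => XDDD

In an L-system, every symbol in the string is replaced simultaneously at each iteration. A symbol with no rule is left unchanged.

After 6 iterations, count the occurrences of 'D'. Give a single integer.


Step 0: length=1, 'D' count=1
Step 1: length=4, 'D' count=3
Step 2: length=13, 'D' count=9
Step 3: length=40, 'D' count=27
Step 4: length=121, 'D' count=81
Step 5: length=364, 'D' count=243
Step 6: length=1093, 'D' count=729
Final string: XXXXXXDDDXDDDXDDDXXDDDXDDDXDDDXXDDDXDDDXDDDXXXDDDXDDDXDDDXXDDDXDDDXDDDXXDDDXDDDXDDDXXXDDDXDDDXDDDXXDDDXDDDXDDDXXDDDXDDDXDDDXXXXDDDXDDDXDDDXXDDDXDDDXDDDXXDDDXDDDXDDDXXXDDDXDDDXDDDXXDDDXDDDXDDDXXDDDXDDDXDDDXXXDDDXDDDXDDDXXDDDXDDDXDDDXXDDDXDDDXDDDXXXXDDDXDDDXDDDXXDDDXDDDXDDDXXDDDXDDDXDDDXXXDDDXDDDXDDDXXDDDXDDDXDDDXXDDDXDDDXDDDXXXDDDXDDDXDDDXXDDDXDDDXDDDXXDDDXDDDXDDDXXXXXDDDXDDDXDDDXXDDDXDDDXDDDXXDDDXDDDXDDDXXXDDDXDDDXDDDXXDDDXDDDXDDDXXDDDXDDDXDDDXXXDDDXDDDXDDDXXDDDXDDDXDDDXXDDDXDDDXDDDXXXXDDDXDDDXDDDXXDDDXDDDXDDDXXDDDXDDDXDDDXXXDDDXDDDXDDDXXDDDXDDDXDDDXXDDDXDDDXDDDXXXDDDXDDDXDDDXXDDDXDDDXDDDXXDDDXDDDXDDDXXXXDDDXDDDXDDDXXDDDXDDDXDDDXXDDDXDDDXDDDXXXDDDXDDDXDDDXXDDDXDDDXDDDXXDDDXDDDXDDDXXXDDDXDDDXDDDXXDDDXDDDXDDDXXDDDXDDDXDDDXXXXXDDDXDDDXDDDXXDDDXDDDXDDDXXDDDXDDDXDDDXXXDDDXDDDXDDDXXDDDXDDDXDDDXXDDDXDDDXDDDXXXDDDXDDDXDDDXXDDDXDDDXDDDXXDDDXDDDXDDDXXXXDDDXDDDXDDDXXDDDXDDDXDDDXXDDDXDDDXDDDXXXDDDXDDDXDDDXXDDDXDDDXDDDXXDDDXDDDXDDDXXXDDDXDDDXDDDXXDDDXDDDXDDDXXDDDXDDDXDDDXXXXDDDXDDDXDDDXXDDDXDDDXDDDXXDDDXDDDXDDDXXXDDDXDDDXDDDXXDDDXDDDXDDDXXDDDXDDDXDDDXXXDDDXDDDXDDDXXDDDXDDDXDDDXXDDDXDDDXDDD

Answer: 729


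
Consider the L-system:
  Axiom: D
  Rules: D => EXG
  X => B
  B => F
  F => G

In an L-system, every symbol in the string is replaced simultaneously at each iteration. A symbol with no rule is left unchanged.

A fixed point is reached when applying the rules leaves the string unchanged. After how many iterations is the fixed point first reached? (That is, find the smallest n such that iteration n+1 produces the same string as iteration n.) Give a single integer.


Answer: 4

Derivation:
Step 0: D
Step 1: EXG
Step 2: EBG
Step 3: EFG
Step 4: EGG
Step 5: EGG  (unchanged — fixed point at step 4)


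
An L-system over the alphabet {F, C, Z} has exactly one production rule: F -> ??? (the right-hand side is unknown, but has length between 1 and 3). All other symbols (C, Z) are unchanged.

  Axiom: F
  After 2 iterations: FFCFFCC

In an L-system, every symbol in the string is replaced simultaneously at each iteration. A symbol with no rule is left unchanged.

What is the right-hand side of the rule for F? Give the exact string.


Trying F -> FFC:
  Step 0: F
  Step 1: FFC
  Step 2: FFCFFCC
Matches the given result.

Answer: FFC


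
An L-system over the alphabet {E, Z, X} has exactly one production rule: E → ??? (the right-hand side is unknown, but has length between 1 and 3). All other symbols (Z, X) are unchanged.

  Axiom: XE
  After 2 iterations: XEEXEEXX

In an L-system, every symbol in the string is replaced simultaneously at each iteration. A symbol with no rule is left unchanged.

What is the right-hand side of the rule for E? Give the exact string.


Answer: EEX

Derivation:
Trying E → EEX:
  Step 0: XE
  Step 1: XEEX
  Step 2: XEEXEEXX
Matches the given result.


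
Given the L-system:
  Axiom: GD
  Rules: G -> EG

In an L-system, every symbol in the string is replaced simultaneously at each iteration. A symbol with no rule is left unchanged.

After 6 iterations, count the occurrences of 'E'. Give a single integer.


Answer: 6

Derivation:
Step 0: GD  (0 'E')
Step 1: EGD  (1 'E')
Step 2: EEGD  (2 'E')
Step 3: EEEGD  (3 'E')
Step 4: EEEEGD  (4 'E')
Step 5: EEEEEGD  (5 'E')
Step 6: EEEEEEGD  (6 'E')


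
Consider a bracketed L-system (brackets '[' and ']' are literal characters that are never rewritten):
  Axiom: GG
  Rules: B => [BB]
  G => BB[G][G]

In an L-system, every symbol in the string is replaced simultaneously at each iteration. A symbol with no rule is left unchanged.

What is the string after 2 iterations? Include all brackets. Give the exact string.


Answer: [BB][BB][BB[G][G]][BB[G][G]][BB][BB][BB[G][G]][BB[G][G]]

Derivation:
Step 0: GG
Step 1: BB[G][G]BB[G][G]
Step 2: [BB][BB][BB[G][G]][BB[G][G]][BB][BB][BB[G][G]][BB[G][G]]


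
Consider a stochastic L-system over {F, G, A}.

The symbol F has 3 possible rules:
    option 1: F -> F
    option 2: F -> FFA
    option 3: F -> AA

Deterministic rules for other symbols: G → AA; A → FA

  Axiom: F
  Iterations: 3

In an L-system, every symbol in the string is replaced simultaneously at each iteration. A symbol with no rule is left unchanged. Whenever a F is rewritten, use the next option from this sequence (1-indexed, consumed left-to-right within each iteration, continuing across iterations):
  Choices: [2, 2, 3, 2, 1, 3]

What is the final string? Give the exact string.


Answer: FFAFFAFAFAAAFA

Derivation:
Step 0: F
Step 1: FFA  (used choices [2])
Step 2: FFAAAFA  (used choices [2, 3])
Step 3: FFAFFAFAFAAAFA  (used choices [2, 1, 3])


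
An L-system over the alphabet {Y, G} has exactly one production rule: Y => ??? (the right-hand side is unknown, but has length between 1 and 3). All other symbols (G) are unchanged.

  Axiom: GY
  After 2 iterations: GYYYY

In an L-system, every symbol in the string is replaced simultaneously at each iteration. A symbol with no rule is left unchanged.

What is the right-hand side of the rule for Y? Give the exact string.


Answer: YY

Derivation:
Trying Y => YY:
  Step 0: GY
  Step 1: GYY
  Step 2: GYYYY
Matches the given result.


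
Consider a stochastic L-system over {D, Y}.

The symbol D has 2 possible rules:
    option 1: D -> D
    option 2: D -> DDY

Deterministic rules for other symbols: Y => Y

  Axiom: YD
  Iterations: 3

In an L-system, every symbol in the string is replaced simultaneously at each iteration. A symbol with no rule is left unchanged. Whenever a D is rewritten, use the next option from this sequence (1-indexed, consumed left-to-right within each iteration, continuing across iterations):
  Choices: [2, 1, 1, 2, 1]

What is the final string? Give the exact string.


Answer: YDDYDY

Derivation:
Step 0: YD
Step 1: YDDY  (used choices [2])
Step 2: YDDY  (used choices [1, 1])
Step 3: YDDYDY  (used choices [2, 1])


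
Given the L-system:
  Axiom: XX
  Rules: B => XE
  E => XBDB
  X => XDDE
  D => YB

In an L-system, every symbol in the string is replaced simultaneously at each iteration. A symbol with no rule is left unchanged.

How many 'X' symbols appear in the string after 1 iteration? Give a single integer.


Step 0: XX  (2 'X')
Step 1: XDDEXDDE  (2 'X')

Answer: 2


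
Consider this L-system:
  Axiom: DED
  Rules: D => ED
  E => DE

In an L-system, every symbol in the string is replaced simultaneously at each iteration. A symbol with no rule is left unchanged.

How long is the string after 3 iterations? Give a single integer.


Answer: 24

Derivation:
Step 0: length = 3
Step 1: length = 6
Step 2: length = 12
Step 3: length = 24


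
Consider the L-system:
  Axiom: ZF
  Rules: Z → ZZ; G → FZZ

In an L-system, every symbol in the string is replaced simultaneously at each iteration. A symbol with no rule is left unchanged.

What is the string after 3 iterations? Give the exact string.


Answer: ZZZZZZZZF

Derivation:
Step 0: ZF
Step 1: ZZF
Step 2: ZZZZF
Step 3: ZZZZZZZZF


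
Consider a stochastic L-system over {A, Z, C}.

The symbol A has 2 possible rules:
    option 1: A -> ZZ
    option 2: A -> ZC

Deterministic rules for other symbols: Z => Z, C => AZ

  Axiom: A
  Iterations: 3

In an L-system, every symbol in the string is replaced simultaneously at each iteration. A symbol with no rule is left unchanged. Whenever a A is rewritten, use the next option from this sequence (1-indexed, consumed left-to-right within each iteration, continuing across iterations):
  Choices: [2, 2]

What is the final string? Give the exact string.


Step 0: A
Step 1: ZC  (used choices [2])
Step 2: ZAZ  (used choices [])
Step 3: ZZCZ  (used choices [2])

Answer: ZZCZ


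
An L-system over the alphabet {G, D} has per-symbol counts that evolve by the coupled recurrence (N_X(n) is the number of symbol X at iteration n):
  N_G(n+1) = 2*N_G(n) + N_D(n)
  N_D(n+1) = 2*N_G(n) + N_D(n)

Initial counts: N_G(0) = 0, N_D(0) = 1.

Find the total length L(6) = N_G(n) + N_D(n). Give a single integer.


Step 0: N_G=0, N_D=1, L=1
Step 1: N_G=1, N_D=1, L=2
Step 2: N_G=3, N_D=3, L=6
Step 3: N_G=9, N_D=9, L=18
Step 4: N_G=27, N_D=27, L=54
Step 5: N_G=81, N_D=81, L=162
Step 6: N_G=243, N_D=243, L=486

Answer: 486


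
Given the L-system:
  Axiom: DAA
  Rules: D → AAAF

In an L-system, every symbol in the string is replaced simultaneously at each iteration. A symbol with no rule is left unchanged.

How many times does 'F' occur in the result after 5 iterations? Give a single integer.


Answer: 1

Derivation:
Step 0: DAA  (0 'F')
Step 1: AAAFAA  (1 'F')
Step 2: AAAFAA  (1 'F')
Step 3: AAAFAA  (1 'F')
Step 4: AAAFAA  (1 'F')
Step 5: AAAFAA  (1 'F')


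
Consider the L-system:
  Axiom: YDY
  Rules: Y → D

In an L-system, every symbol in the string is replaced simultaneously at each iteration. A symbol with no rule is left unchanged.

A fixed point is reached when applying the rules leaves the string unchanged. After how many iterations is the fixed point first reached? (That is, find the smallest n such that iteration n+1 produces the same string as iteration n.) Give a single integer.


Answer: 1

Derivation:
Step 0: YDY
Step 1: DDD
Step 2: DDD  (unchanged — fixed point at step 1)


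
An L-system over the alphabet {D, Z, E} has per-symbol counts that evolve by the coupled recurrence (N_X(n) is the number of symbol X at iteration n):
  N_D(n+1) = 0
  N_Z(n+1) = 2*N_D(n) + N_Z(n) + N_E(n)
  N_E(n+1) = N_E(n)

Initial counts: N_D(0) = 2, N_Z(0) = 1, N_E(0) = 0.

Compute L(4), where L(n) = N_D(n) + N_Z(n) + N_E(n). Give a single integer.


Answer: 5

Derivation:
Step 0: N_D=2, N_Z=1, N_E=0, L=3
Step 1: N_D=0, N_Z=5, N_E=0, L=5
Step 2: N_D=0, N_Z=5, N_E=0, L=5
Step 3: N_D=0, N_Z=5, N_E=0, L=5
Step 4: N_D=0, N_Z=5, N_E=0, L=5


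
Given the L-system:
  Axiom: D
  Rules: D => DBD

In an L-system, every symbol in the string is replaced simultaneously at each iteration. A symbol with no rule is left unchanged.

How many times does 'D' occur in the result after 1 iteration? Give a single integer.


Answer: 2

Derivation:
Step 0: D  (1 'D')
Step 1: DBD  (2 'D')


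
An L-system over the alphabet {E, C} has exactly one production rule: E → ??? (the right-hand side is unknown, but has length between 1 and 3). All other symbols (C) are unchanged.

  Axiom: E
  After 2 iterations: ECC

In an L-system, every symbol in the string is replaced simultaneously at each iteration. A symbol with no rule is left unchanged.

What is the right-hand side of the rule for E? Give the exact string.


Answer: EC

Derivation:
Trying E → EC:
  Step 0: E
  Step 1: EC
  Step 2: ECC
Matches the given result.


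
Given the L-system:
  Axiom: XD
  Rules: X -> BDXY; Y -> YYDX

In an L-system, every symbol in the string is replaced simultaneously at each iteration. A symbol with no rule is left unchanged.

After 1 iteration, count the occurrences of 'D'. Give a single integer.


Answer: 2

Derivation:
Step 0: XD  (1 'D')
Step 1: BDXYD  (2 'D')


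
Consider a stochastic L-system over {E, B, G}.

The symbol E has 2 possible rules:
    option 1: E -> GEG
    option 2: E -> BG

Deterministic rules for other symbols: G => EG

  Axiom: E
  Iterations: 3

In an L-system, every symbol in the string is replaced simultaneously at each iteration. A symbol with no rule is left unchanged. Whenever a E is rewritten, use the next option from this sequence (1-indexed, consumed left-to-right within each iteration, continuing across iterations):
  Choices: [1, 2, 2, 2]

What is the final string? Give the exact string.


Answer: BGEGBEGBGEG

Derivation:
Step 0: E
Step 1: GEG  (used choices [1])
Step 2: EGBGEG  (used choices [2])
Step 3: BGEGBEGBGEG  (used choices [2, 2])


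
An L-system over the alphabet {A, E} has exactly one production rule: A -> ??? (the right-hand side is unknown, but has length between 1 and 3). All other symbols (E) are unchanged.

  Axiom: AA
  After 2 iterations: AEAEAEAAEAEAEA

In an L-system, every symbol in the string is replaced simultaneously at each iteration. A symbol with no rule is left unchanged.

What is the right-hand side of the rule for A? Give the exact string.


Trying A -> AEA:
  Step 0: AA
  Step 1: AEAAEA
  Step 2: AEAEAEAAEAEAEA
Matches the given result.

Answer: AEA


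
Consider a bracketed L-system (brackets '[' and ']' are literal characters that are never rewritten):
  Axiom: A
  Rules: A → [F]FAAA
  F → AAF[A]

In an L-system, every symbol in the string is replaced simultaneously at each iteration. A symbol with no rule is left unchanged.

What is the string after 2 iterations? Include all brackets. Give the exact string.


Answer: [AAF[A]]AAF[A][F]FAAA[F]FAAA[F]FAAA

Derivation:
Step 0: A
Step 1: [F]FAAA
Step 2: [AAF[A]]AAF[A][F]FAAA[F]FAAA[F]FAAA


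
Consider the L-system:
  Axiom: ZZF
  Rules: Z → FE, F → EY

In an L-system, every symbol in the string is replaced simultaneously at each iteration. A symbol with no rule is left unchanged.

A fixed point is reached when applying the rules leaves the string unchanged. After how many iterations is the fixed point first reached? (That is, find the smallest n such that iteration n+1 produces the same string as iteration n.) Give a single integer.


Answer: 2

Derivation:
Step 0: ZZF
Step 1: FEFEEY
Step 2: EYEEYEEY
Step 3: EYEEYEEY  (unchanged — fixed point at step 2)


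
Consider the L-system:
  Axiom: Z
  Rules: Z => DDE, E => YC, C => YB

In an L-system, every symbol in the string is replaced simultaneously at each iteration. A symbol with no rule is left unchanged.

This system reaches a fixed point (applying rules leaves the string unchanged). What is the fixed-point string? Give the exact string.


Answer: DDYYB

Derivation:
Step 0: Z
Step 1: DDE
Step 2: DDYC
Step 3: DDYYB
Step 4: DDYYB  (unchanged — fixed point at step 3)


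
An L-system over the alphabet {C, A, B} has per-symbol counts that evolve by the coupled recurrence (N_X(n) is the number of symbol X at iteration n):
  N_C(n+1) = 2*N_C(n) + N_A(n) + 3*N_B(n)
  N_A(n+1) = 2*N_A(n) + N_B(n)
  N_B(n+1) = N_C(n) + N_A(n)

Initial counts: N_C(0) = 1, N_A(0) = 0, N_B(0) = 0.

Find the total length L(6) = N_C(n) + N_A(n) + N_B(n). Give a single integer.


Answer: 1265

Derivation:
Step 0: N_C=1, N_A=0, N_B=0, L=1
Step 1: N_C=2, N_A=0, N_B=1, L=3
Step 2: N_C=7, N_A=1, N_B=2, L=10
Step 3: N_C=21, N_A=4, N_B=8, L=33
Step 4: N_C=70, N_A=16, N_B=25, L=111
Step 5: N_C=231, N_A=57, N_B=86, L=374
Step 6: N_C=777, N_A=200, N_B=288, L=1265


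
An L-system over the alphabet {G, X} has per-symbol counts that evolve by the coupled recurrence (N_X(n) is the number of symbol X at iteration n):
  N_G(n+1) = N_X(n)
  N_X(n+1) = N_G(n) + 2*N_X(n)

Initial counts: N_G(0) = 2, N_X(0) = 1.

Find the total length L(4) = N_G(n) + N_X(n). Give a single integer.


Answer: 75

Derivation:
Step 0: N_G=2, N_X=1, L=3
Step 1: N_G=1, N_X=4, L=5
Step 2: N_G=4, N_X=9, L=13
Step 3: N_G=9, N_X=22, L=31
Step 4: N_G=22, N_X=53, L=75


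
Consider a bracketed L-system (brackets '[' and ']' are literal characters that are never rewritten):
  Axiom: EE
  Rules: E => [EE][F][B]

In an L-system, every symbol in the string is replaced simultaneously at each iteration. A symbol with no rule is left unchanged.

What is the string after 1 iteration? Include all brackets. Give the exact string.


Answer: [EE][F][B][EE][F][B]

Derivation:
Step 0: EE
Step 1: [EE][F][B][EE][F][B]


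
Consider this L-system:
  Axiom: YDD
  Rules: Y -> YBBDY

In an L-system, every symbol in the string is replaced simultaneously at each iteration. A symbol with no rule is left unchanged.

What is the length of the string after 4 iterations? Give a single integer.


Step 0: length = 3
Step 1: length = 7
Step 2: length = 15
Step 3: length = 31
Step 4: length = 63

Answer: 63


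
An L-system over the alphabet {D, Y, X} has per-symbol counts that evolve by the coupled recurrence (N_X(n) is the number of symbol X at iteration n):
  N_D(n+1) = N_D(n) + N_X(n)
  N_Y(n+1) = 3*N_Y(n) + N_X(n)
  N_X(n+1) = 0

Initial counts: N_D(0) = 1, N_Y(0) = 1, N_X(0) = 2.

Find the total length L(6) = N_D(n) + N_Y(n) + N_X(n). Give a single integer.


Step 0: N_D=1, N_Y=1, N_X=2, L=4
Step 1: N_D=3, N_Y=5, N_X=0, L=8
Step 2: N_D=3, N_Y=15, N_X=0, L=18
Step 3: N_D=3, N_Y=45, N_X=0, L=48
Step 4: N_D=3, N_Y=135, N_X=0, L=138
Step 5: N_D=3, N_Y=405, N_X=0, L=408
Step 6: N_D=3, N_Y=1215, N_X=0, L=1218

Answer: 1218


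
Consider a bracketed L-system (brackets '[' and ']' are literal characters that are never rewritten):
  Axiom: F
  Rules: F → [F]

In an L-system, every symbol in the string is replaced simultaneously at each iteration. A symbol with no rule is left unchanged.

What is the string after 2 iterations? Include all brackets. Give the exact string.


Step 0: F
Step 1: [F]
Step 2: [[F]]

Answer: [[F]]


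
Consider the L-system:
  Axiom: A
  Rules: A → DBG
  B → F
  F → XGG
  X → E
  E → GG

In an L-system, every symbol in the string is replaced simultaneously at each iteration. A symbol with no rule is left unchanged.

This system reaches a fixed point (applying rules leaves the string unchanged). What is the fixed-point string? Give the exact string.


Step 0: A
Step 1: DBG
Step 2: DFG
Step 3: DXGGG
Step 4: DEGGG
Step 5: DGGGGG
Step 6: DGGGGG  (unchanged — fixed point at step 5)

Answer: DGGGGG


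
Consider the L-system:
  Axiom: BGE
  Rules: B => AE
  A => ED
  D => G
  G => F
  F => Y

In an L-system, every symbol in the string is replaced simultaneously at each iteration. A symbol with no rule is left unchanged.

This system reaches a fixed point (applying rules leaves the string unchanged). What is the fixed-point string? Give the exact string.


Answer: EYEYE

Derivation:
Step 0: BGE
Step 1: AEFE
Step 2: EDEYE
Step 3: EGEYE
Step 4: EFEYE
Step 5: EYEYE
Step 6: EYEYE  (unchanged — fixed point at step 5)
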